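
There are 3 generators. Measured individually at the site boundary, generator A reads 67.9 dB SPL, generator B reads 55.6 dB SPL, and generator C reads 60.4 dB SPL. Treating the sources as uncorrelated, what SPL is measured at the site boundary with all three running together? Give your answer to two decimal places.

68.82 dB SPL

Uncorrelated sources add in intensity (power), not in dB.
L_total = 10·log₁₀(10^(67.9/10) + 10^(55.6/10) + 10^(60.4/10)) = 10·log₁₀(7626000) = 68.82 dB SPL.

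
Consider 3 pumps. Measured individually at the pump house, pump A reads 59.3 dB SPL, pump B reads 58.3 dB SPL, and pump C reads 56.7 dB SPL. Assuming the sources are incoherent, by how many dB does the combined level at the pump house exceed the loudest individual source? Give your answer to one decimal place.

Add the sources as powers (linear), then convert back to dB:
L_total = 10·log₁₀(10^(59.3/10) + 10^(58.3/10) + 10^(56.7/10)) = 63.00 dB SPL.
Excess over the loudest (59.3 dB): 63.00 − 59.3 = 3.7 dB.

3.7 dB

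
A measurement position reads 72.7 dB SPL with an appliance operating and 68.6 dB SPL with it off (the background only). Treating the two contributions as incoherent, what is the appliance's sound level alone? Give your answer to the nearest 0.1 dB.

70.6 dB SPL

Background correction is a power subtraction:
L_src = 10·log₁₀(10^(72.7/10) − 10^(68.6/10)) = 10·log₁₀(11380000) = 70.6 dB SPL.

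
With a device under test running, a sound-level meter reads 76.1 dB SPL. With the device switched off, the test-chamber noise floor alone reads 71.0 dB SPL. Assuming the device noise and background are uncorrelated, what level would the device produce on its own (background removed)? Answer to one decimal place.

Background correction is a power subtraction:
L_src = 10·log₁₀(10^(76.1/10) − 10^(71.0/10)) = 10·log₁₀(28150000) = 74.5 dB SPL.

74.5 dB SPL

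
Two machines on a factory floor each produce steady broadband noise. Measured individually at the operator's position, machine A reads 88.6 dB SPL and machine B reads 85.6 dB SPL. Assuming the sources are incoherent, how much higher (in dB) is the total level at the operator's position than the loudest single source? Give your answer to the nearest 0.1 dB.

1.8 dB

Add the sources as powers (linear), then convert back to dB:
L_total = 10·log₁₀(10^(88.6/10) + 10^(85.6/10)) = 90.36 dB SPL.
Excess over the loudest (88.6 dB): 90.36 − 88.6 = 1.8 dB.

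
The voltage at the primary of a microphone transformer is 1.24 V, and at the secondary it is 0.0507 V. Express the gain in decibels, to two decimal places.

-27.77 dB

Voltage ratio → dB uses the 20·log₁₀ form:
20·log₁₀(0.0507/1.24) = 20·log₁₀(0.04089) = -27.77 dB.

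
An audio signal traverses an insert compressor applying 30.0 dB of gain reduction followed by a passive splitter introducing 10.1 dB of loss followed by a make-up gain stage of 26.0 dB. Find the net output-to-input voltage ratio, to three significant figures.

0.197

Net gain = (−30.0) + (−10.1) + 26.0 = -14.1 dB.
Voltage ratio = 10^(-14.1/20) = 0.197.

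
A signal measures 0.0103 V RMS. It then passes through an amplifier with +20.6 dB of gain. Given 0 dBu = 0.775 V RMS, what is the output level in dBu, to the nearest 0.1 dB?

Input level: 20·log₁₀(0.0103/0.775) = -37.53 dBu.
Output: -37.53 + 20.6 = -16.9 dBu.

-16.9 dBu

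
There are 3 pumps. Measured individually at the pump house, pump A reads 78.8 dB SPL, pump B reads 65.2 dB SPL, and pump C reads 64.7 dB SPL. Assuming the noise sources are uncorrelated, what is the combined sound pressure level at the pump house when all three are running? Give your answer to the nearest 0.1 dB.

Add the sources as powers (linear), then convert back to dB:
L_total = 10·log₁₀(10^(78.8/10) + 10^(65.2/10) + 10^(64.7/10)) = 10·log₁₀(82120000) = 79.1 dB SPL.

79.1 dB SPL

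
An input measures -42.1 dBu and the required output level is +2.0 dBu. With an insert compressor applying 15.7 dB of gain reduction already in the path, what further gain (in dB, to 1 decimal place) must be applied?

The required make-up gain is the shortfall in the dB sum.
G = +2.0 − (-42.1) + 15.7 = 59.8 dB.

59.8 dB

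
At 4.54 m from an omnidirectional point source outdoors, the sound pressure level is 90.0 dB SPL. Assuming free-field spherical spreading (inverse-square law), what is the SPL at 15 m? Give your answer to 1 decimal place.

Inverse-square spreading gives ΔL = −20·log₁₀(d₂/d₁).
ΔL = −20·log₁₀(15/4.54) = -10.38 dB, so L₂ = 90.0 + (-10.38) = 79.6 dB SPL.

79.6 dB SPL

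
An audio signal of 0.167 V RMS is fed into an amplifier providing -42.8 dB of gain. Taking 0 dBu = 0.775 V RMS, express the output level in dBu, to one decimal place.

Input level: 20·log₁₀(0.167/0.775) = -13.33 dBu.
Output: -13.33 − 42.8 = -56.1 dBu.

-56.1 dBu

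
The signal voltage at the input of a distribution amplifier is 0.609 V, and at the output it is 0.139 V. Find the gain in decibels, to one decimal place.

-12.8 dB

Voltage is an amplitude quantity, so gain = 20·log₁₀(V_out/V_in).
20·log₁₀(0.139/0.609) = 20·log₁₀(0.2282) = -12.8 dB.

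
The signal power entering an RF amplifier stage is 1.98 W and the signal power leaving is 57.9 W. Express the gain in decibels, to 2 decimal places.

14.66 dB

Power is a power quantity, so gain = 10·log₁₀(P_out/P_in).
10·log₁₀(57.9/1.98) = 10·log₁₀(29.24) = 14.66 dB.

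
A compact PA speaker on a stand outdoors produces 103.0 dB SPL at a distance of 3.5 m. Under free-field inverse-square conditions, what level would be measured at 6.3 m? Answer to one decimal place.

Free-field point source: level drops by 20·log₁₀ of the distance ratio.
ΔL = −20·log₁₀(6.3/3.5) = -5.11 dB, so L₂ = 103.0 + (-5.11) = 97.9 dB SPL.

97.9 dB SPL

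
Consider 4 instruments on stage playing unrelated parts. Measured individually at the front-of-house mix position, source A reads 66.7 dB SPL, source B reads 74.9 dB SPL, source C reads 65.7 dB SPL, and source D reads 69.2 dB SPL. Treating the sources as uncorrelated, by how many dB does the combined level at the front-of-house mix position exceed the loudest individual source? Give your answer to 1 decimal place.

Uncorrelated sources add in intensity (power), not in dB.
L_total = 10·log₁₀(10^(66.7/10) + 10^(74.9/10) + 10^(65.7/10) + 10^(69.2/10)) = 76.78 dB SPL.
Excess over the loudest (74.9 dB): 76.78 − 74.9 = 1.9 dB.

1.9 dB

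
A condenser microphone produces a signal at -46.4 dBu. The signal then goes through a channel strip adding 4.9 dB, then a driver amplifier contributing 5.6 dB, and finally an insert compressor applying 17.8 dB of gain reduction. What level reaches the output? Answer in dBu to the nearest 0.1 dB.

-53.7 dBu

In dB, series stages simply add:
-46.4 + 4.9 + 5.6 − 17.8 = -53.7 dBu.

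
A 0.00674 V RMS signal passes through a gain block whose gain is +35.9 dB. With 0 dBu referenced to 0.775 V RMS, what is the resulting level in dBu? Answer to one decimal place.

Input level: 20·log₁₀(0.00674/0.775) = -41.21 dBu.
Output: -41.21 + 35.9 = -5.3 dBu.

-5.3 dBu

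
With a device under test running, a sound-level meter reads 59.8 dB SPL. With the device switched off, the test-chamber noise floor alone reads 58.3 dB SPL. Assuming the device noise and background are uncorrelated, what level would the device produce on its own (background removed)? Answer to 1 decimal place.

54.5 dB SPL

Subtract intensities: L_src = 10·log₁₀(10^(L_total/10) − 10^(L_bg/10)).
L_src = 10·log₁₀(10^(59.8/10) − 10^(58.3/10)) = 10·log₁₀(278900) = 54.5 dB SPL.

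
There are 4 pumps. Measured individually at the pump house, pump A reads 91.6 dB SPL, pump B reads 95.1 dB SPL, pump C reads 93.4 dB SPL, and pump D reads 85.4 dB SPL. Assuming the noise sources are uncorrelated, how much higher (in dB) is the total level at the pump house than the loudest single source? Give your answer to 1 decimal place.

Uncorrelated sources add in intensity (power), not in dB.
L_total = 10·log₁₀(10^(91.6/10) + 10^(95.1/10) + 10^(93.4/10) + 10^(85.4/10)) = 98.58 dB SPL.
Excess over the loudest (95.1 dB): 98.58 − 95.1 = 3.5 dB.

3.5 dB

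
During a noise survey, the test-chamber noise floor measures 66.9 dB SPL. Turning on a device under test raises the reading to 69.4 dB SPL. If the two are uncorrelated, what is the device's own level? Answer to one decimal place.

65.8 dB SPL

Subtract intensities: L_src = 10·log₁₀(10^(L_total/10) − 10^(L_bg/10)).
L_src = 10·log₁₀(10^(69.4/10) − 10^(66.9/10)) = 10·log₁₀(3812000) = 65.8 dB SPL.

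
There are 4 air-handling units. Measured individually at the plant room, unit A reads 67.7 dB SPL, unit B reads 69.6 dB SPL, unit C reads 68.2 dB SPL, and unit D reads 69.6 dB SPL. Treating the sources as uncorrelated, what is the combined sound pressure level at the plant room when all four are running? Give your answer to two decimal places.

74.88 dB SPL

Uncorrelated sources add in intensity (power), not in dB.
L_total = 10·log₁₀(10^(67.7/10) + 10^(69.6/10) + 10^(68.2/10) + 10^(69.6/10)) = 10·log₁₀(30740000) = 74.88 dB SPL.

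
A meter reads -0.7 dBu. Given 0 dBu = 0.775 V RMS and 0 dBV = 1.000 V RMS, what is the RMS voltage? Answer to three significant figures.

V = 0.775 V × 10^(-0.7/20).
= 0.775 × 0.9226 = 0.715 V.

0.715 V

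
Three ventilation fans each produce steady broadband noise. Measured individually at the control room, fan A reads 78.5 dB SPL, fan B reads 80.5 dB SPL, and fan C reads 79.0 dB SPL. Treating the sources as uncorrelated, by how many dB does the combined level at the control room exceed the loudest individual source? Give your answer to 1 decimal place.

3.7 dB

Uncorrelated sources add in intensity (power), not in dB.
L_total = 10·log₁₀(10^(78.5/10) + 10^(80.5/10) + 10^(79.0/10)) = 84.19 dB SPL.
Excess over the loudest (80.5 dB): 84.19 − 80.5 = 3.7 dB.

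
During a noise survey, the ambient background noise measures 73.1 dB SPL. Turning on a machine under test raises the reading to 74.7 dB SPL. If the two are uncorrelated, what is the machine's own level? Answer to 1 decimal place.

69.6 dB SPL

Subtract intensities: L_src = 10·log₁₀(10^(L_total/10) − 10^(L_bg/10)).
L_src = 10·log₁₀(10^(74.7/10) − 10^(73.1/10)) = 10·log₁₀(9095000) = 69.6 dB SPL.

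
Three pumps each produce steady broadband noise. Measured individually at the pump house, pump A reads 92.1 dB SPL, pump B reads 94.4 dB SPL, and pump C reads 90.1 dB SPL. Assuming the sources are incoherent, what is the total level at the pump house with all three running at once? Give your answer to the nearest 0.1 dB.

97.3 dB SPL

Add the sources as powers (linear), then convert back to dB:
L_total = 10·log₁₀(10^(92.1/10) + 10^(94.4/10) + 10^(90.1/10)) = 10·log₁₀(5399000000) = 97.3 dB SPL.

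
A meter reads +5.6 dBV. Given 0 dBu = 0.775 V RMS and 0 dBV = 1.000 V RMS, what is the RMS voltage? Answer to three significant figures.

V = 1.000 V × 10^(+5.6/20).
= 1.000 × 1.905 = 1.91 V.

1.91 V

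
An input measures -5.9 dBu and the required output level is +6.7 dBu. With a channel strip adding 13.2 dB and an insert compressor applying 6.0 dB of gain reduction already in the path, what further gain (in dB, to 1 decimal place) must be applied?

The required make-up gain is the shortfall in the dB sum.
G = +6.7 − (-5.9) − 13.2 + 6.0 = 5.4 dB.

5.4 dB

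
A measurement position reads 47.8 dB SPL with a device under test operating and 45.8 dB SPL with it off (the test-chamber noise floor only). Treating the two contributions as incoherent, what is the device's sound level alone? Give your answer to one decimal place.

Remove the background by subtracting linear intensities:
L_src = 10·log₁₀(10^(47.8/10) − 10^(45.8/10)) = 10·log₁₀(22240) = 43.5 dB SPL.

43.5 dB SPL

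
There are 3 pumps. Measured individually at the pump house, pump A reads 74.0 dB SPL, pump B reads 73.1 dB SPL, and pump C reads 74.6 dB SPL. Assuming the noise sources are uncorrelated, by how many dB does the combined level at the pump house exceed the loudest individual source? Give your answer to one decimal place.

Add the sources as powers (linear), then convert back to dB:
L_total = 10·log₁₀(10^(74.0/10) + 10^(73.1/10) + 10^(74.6/10)) = 78.71 dB SPL.
Excess over the loudest (74.6 dB): 78.71 − 74.6 = 4.1 dB.

4.1 dB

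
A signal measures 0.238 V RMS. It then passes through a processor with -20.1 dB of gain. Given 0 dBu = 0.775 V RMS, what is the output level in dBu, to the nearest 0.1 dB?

-30.4 dBu

Input level: 20·log₁₀(0.238/0.775) = -10.25 dBu.
Output: -10.25 − 20.1 = -30.4 dBu.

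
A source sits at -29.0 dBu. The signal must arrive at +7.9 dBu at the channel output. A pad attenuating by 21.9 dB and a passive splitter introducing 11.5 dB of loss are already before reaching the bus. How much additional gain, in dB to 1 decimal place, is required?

The required make-up gain is the shortfall in the dB sum.
G = +7.9 − (-29.0) + 21.9 + 11.5 = 70.3 dB.

70.3 dB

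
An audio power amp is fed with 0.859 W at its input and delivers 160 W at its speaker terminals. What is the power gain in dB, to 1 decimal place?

Power ratio → dB uses the 10·log₁₀ form:
10·log₁₀(160/0.859) = 10·log₁₀(186.3) = 22.7 dB.

22.7 dB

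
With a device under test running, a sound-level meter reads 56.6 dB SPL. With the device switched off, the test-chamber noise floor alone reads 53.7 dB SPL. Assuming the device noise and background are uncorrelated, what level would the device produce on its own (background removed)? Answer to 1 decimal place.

53.5 dB SPL

Remove the background by subtracting linear intensities:
L_src = 10·log₁₀(10^(56.6/10) − 10^(53.7/10)) = 10·log₁₀(222700) = 53.5 dB SPL.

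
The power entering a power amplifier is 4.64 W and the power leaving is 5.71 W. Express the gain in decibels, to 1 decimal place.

0.9 dB

Power ratio → dB uses the 10·log₁₀ form:
10·log₁₀(5.71/4.64) = 10·log₁₀(1.231) = 0.9 dB.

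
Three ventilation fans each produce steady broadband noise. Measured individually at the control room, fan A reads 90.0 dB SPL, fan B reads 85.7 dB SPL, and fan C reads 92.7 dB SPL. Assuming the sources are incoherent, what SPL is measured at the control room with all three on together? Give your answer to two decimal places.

Incoherent sources sum as intensities:
L_total = 10·log₁₀(10^(90.0/10) + 10^(85.7/10) + 10^(92.7/10)) = 10·log₁₀(3234000000) = 95.10 dB SPL.

95.10 dB SPL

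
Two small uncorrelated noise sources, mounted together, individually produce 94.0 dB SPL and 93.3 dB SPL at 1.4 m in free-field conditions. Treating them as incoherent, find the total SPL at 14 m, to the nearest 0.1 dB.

Combined at 1.4 m: 10·log₁₀(10^(94.0/10)+10^(93.3/10)) = 96.67 dB SPL.
Then apply −20·log₁₀(14/1.4) = -20.00 dB → 76.7 dB SPL.

76.7 dB SPL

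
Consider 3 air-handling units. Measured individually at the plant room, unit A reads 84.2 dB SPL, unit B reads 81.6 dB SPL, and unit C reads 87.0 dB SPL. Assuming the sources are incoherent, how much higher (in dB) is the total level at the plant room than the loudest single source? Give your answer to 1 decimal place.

Add the sources as powers (linear), then convert back to dB:
L_total = 10·log₁₀(10^(84.2/10) + 10^(81.6/10) + 10^(87.0/10)) = 89.58 dB SPL.
Excess over the loudest (87.0 dB): 89.58 − 87.0 = 2.6 dB.

2.6 dB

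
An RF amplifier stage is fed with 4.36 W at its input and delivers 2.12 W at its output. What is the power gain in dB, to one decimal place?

-3.1 dB

For a power ratio, dB = 10·log₁₀(P₂/P₁).
10·log₁₀(2.12/4.36) = 10·log₁₀(0.4862) = -3.1 dB.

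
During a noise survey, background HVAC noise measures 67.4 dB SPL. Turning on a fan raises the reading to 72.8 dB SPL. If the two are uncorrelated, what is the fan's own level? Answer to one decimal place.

Remove the background by subtracting linear intensities:
L_src = 10·log₁₀(10^(72.8/10) − 10^(67.4/10)) = 10·log₁₀(13560000) = 71.3 dB SPL.

71.3 dB SPL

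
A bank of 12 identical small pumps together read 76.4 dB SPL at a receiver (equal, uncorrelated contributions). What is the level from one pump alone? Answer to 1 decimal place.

12 equal incoherent sources add 10·log₁₀(12) = 10.79 dB over one source.
L_one = 76.4 − 10.79 = 65.6 dB SPL.

65.6 dB SPL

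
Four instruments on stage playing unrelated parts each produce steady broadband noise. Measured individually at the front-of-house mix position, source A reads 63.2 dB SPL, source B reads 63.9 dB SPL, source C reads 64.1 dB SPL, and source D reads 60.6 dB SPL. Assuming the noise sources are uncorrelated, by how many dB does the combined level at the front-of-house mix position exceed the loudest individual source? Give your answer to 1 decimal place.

5.1 dB

Uncorrelated sources add in intensity (power), not in dB.
L_total = 10·log₁₀(10^(63.2/10) + 10^(63.9/10) + 10^(64.1/10) + 10^(60.6/10)) = 69.17 dB SPL.
Excess over the loudest (64.1 dB): 69.17 − 64.1 = 5.1 dB.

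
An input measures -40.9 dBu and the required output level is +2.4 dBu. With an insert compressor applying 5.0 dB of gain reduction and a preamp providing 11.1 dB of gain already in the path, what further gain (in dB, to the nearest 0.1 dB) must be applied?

The required make-up gain is the shortfall in the dB sum.
G = +2.4 − (-40.9) + 5.0 − 11.1 = 37.2 dB.

37.2 dB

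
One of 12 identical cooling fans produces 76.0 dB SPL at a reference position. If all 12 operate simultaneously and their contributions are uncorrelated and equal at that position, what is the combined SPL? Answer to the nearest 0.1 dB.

86.8 dB SPL

12 equal incoherent sources raise the level by 10·log₁₀(12) = 10.79 dB.
L_total = 76.0 + 10.79 = 86.8 dB SPL.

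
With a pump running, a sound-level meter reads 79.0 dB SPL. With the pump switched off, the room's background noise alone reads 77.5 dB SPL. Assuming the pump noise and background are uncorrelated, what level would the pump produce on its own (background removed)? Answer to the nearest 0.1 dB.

73.7 dB SPL

Subtract intensities: L_src = 10·log₁₀(10^(L_total/10) − 10^(L_bg/10)).
L_src = 10·log₁₀(10^(79.0/10) − 10^(77.5/10)) = 10·log₁₀(23200000) = 73.7 dB SPL.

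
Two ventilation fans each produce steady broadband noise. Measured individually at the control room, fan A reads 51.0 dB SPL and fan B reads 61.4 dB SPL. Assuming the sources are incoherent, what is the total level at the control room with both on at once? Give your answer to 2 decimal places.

Add the sources as powers (linear), then convert back to dB:
L_total = 10·log₁₀(10^(51.0/10) + 10^(61.4/10)) = 10·log₁₀(1506000) = 61.78 dB SPL.

61.78 dB SPL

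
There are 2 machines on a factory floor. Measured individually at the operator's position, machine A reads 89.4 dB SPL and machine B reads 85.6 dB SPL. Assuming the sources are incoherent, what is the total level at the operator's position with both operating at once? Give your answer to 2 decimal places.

90.91 dB SPL

Add the sources as powers (linear), then convert back to dB:
L_total = 10·log₁₀(10^(89.4/10) + 10^(85.6/10)) = 10·log₁₀(1234000000) = 90.91 dB SPL.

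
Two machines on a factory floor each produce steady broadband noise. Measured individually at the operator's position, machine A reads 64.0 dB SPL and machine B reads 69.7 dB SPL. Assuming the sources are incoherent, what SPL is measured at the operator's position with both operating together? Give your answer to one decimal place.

70.7 dB SPL

Add the sources as powers (linear), then convert back to dB:
L_total = 10·log₁₀(10^(64.0/10) + 10^(69.7/10)) = 10·log₁₀(11840000) = 70.7 dB SPL.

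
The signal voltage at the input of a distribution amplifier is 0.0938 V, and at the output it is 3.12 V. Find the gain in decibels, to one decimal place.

For a voltage ratio, dB = 20·log₁₀(V₂/V₁).
20·log₁₀(3.12/0.0938) = 20·log₁₀(33.26) = 30.4 dB.

30.4 dB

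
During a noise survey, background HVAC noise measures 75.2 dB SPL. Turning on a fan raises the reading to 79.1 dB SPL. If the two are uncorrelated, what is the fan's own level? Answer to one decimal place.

76.8 dB SPL

Remove the background by subtracting linear intensities:
L_src = 10·log₁₀(10^(79.1/10) − 10^(75.2/10)) = 10·log₁₀(48170000) = 76.8 dB SPL.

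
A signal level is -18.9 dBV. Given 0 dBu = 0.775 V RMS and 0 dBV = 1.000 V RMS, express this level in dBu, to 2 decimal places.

The offset between the scales is 20·log₁₀(0.775/1.000) = −2.214 dB.
So dBu = -18.9 + 2.214 = -16.69 dBu.

-16.69 dBu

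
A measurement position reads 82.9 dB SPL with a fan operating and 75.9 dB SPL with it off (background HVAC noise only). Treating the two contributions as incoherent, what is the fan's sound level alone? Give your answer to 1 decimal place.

Remove the background by subtracting linear intensities:
L_src = 10·log₁₀(10^(82.9/10) − 10^(75.9/10)) = 10·log₁₀(156100000) = 81.9 dB SPL.

81.9 dB SPL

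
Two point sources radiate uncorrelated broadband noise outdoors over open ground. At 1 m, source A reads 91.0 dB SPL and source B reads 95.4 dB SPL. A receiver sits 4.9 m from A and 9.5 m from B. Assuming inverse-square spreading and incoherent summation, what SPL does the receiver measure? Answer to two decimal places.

79.58 dB SPL

At the listener: L_A = 91.0 − 20·log₁₀(4.9) = 77.196 dB; L_B = 95.4 − 20·log₁₀(9.5) = 75.846 dB.
Combined: 10·log₁₀(10^(77.196/10)+10^(75.846/10)) = 79.58 dB SPL.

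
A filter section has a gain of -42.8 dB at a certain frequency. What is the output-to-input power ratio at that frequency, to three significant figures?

Power ratio = 10^(dB/10).
10^(-42.8/10) = 10^(-4.280) = 0.0000525.

0.0000525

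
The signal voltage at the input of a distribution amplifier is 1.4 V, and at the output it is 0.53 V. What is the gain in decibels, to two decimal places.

-8.44 dB

Voltage ratio → dB uses the 20·log₁₀ form:
20·log₁₀(0.53/1.4) = 20·log₁₀(0.3786) = -8.44 dB.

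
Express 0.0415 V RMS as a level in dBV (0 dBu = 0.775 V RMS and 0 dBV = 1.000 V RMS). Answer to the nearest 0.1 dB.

-27.6 dBV

dBV = 20·log₁₀(V / 1.000 V).
20·log₁₀(0.0415/1.000) = -27.6 dBV.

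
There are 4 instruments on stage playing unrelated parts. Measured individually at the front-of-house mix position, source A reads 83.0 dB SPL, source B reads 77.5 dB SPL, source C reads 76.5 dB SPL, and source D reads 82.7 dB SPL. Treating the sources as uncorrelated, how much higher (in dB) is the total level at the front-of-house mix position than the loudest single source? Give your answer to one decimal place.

3.9 dB

Add the sources as powers (linear), then convert back to dB:
L_total = 10·log₁₀(10^(83.0/10) + 10^(77.5/10) + 10^(76.5/10) + 10^(82.7/10)) = 86.87 dB SPL.
Excess over the loudest (83.0 dB): 86.87 − 83.0 = 3.9 dB.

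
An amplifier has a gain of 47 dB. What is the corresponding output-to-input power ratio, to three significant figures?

Power ratio = 10^(dB/10).
10^(47/10) = 10^(4.700) = 50100.

50100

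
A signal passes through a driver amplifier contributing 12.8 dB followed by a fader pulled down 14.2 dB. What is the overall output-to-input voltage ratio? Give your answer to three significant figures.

0.851

Net gain = 12.8 + (−14.2) = -1.4 dB.
Voltage ratio = 10^(-1.4/20) = 0.851.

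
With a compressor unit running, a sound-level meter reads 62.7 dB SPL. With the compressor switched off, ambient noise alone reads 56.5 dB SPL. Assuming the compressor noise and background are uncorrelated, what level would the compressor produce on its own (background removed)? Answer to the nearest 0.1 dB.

61.5 dB SPL

Background correction is a power subtraction:
L_src = 10·log₁₀(10^(62.7/10) − 10^(56.5/10)) = 10·log₁₀(1415000) = 61.5 dB SPL.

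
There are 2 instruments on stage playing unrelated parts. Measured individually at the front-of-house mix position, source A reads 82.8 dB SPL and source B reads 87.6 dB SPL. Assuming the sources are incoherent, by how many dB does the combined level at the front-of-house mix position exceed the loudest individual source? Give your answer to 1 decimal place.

Add the sources as powers (linear), then convert back to dB:
L_total = 10·log₁₀(10^(82.8/10) + 10^(87.6/10)) = 88.84 dB SPL.
Excess over the loudest (87.6 dB): 88.84 − 87.6 = 1.2 dB.

1.2 dB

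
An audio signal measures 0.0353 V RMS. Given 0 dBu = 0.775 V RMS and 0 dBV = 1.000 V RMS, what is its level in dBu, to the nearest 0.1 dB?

dBu = 20·log₁₀(V / 0.775 V).
20·log₁₀(0.0353/0.775) = -26.8 dBu.

-26.8 dBu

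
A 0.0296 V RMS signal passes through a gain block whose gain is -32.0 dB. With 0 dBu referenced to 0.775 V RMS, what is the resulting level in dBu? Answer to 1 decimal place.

Input level: 20·log₁₀(0.0296/0.775) = -28.36 dBu.
Output: -28.36 − 32.0 = -60.4 dBu.

-60.4 dBu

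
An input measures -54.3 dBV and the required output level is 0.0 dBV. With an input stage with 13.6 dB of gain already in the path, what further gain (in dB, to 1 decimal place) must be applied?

40.7 dB

The required make-up gain is the shortfall in the dB sum.
G = 0.0 − (-54.3) − 13.6 = 40.7 dB.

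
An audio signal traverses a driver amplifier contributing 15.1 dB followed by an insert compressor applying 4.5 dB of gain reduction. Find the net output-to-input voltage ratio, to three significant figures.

3.39

Net gain = 15.1 + (−4.5) = 10.6 dB.
Voltage ratio = 10^(10.6/20) = 3.39.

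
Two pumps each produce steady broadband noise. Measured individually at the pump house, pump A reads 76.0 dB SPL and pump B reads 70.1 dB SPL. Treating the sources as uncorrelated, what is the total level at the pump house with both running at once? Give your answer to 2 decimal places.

76.99 dB SPL

Incoherent sources sum as intensities:
L_total = 10·log₁₀(10^(76.0/10) + 10^(70.1/10)) = 10·log₁₀(50040000) = 76.99 dB SPL.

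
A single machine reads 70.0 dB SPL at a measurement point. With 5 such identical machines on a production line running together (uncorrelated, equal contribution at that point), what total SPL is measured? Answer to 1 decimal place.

77.0 dB SPL

5 equal incoherent sources raise the level by 10·log₁₀(5) = 6.99 dB.
L_total = 70.0 + 6.99 = 77.0 dB SPL.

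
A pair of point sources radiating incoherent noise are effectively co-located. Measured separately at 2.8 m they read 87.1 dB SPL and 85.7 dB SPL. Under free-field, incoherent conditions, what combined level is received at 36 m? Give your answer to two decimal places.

Combined at 2.8 m: 10·log₁₀(10^(87.1/10)+10^(85.7/10)) = 89.466 dB SPL.
Then apply −20·log₁₀(36/2.8) = -22.183 dB → 67.28 dB SPL.

67.28 dB SPL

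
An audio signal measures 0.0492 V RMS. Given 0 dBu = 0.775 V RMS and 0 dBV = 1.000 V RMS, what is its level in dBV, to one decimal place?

dBV = 20·log₁₀(V / 1.000 V).
20·log₁₀(0.0492/1.000) = -26.2 dBV.

-26.2 dBV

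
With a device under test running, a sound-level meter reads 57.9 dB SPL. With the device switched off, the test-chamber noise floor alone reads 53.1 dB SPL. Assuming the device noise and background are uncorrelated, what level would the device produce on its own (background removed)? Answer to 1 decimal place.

56.2 dB SPL

Remove the background by subtracting linear intensities:
L_src = 10·log₁₀(10^(57.9/10) − 10^(53.1/10)) = 10·log₁₀(412400) = 56.2 dB SPL.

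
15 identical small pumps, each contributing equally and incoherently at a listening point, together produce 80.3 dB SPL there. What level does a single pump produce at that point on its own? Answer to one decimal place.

15 equal incoherent sources add 10·log₁₀(15) = 11.76 dB over one source.
L_one = 80.3 − 11.76 = 68.5 dB SPL.

68.5 dB SPL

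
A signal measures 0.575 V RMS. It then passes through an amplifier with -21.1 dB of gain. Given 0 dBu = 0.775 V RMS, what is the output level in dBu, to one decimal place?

Input level: 20·log₁₀(0.575/0.775) = -2.59 dBu.
Output: -2.59 − 21.1 = -23.7 dBu.

-23.7 dBu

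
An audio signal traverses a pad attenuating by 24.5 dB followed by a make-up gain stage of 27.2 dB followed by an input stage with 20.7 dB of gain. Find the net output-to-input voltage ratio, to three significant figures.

Net gain = (−24.5) + 27.2 + 20.7 = 23.4 dB.
Voltage ratio = 10^(23.4/20) = 14.8.

14.8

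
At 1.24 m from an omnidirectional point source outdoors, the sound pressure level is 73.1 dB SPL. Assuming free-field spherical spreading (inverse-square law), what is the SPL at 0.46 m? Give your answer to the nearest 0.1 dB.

For a point source in a free field, ΔL = −20·log₁₀(d₂/d₁).
ΔL = −20·log₁₀(0.46/1.24) = 8.61 dB, so L₂ = 73.1 + (8.61) = 81.7 dB SPL.

81.7 dB SPL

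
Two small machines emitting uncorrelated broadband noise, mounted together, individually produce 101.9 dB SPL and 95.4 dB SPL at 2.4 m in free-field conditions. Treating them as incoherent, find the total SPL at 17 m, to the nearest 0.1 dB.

85.8 dB SPL

Combined at 2.4 m: 10·log₁₀(10^(101.9/10)+10^(95.4/10)) = 102.78 dB SPL.
Then apply −20·log₁₀(17/2.4) = -17.00 dB → 85.8 dB SPL.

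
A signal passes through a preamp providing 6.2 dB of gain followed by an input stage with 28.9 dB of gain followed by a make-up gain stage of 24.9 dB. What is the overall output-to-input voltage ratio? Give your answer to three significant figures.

1000

Net gain = 6.2 + 28.9 + 24.9 = 60.0 dB.
Voltage ratio = 10^(60.0/20) = 1000.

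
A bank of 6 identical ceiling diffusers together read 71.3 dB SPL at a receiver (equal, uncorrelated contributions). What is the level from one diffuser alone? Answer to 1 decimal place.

63.5 dB SPL

6 equal incoherent sources add 10·log₁₀(6) = 7.78 dB over one source.
L_one = 71.3 − 7.78 = 63.5 dB SPL.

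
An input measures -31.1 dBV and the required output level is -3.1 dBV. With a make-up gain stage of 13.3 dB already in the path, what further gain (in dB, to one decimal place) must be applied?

14.7 dB

The required make-up gain is the shortfall in the dB sum.
G = -3.1 − (-31.1) − 13.3 = 14.7 dB.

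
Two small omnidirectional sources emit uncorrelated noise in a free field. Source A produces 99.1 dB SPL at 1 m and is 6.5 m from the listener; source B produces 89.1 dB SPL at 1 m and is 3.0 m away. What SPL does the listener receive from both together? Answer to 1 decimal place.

At the listener: L_A = 99.1 − 20·log₁₀(6.5) = 82.84 dB; L_B = 89.1 − 20·log₁₀(3.0) = 79.56 dB.
Combined: 10·log₁₀(10^(82.84/10)+10^(79.56/10)) = 84.5 dB SPL.

84.5 dB SPL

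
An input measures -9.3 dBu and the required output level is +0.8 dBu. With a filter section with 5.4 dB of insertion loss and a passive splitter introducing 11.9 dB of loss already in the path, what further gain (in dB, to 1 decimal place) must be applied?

The required make-up gain is the shortfall in the dB sum.
G = +0.8 − (-9.3) + 5.4 + 11.9 = 27.4 dB.

27.4 dB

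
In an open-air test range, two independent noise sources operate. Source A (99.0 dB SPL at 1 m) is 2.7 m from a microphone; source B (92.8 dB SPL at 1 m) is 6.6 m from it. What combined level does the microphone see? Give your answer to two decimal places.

At the listener: L_A = 99.0 − 20·log₁₀(2.7) = 90.373 dB; L_B = 92.8 − 20·log₁₀(6.6) = 76.409 dB.
Combined: 10·log₁₀(10^(90.373/10)+10^(76.409/10)) = 90.54 dB SPL.

90.54 dB SPL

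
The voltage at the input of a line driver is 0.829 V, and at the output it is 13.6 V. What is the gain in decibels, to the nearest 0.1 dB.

24.3 dB

Voltage is an amplitude quantity, so gain = 20·log₁₀(V_out/V_in).
20·log₁₀(13.6/0.829) = 20·log₁₀(16.41) = 24.3 dB.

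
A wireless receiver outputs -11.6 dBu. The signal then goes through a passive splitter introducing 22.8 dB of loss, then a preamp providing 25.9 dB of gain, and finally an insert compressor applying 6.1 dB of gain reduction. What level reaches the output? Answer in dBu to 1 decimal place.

-14.6 dBu

In dB, series stages simply add:
-11.6 − 22.8 + 25.9 − 6.1 = -14.6 dBu.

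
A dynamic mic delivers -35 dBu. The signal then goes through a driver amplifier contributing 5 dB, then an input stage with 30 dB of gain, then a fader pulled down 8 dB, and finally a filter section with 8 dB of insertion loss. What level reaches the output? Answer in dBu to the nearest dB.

-16 dBu

Cascaded gains and losses add directly in dB.
-35 + 5 + 30 − 8 − 8 = -16 dBu.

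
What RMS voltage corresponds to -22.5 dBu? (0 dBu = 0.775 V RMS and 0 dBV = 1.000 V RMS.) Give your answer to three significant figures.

0.0581 V

V = 0.775 V × 10^(-22.5/20).
= 0.775 × 0.07499 = 0.0581 V.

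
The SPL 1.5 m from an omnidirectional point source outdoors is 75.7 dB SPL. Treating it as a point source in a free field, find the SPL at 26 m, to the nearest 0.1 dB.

50.9 dB SPL

Inverse-square spreading gives ΔL = −20·log₁₀(d₂/d₁).
ΔL = −20·log₁₀(26/1.5) = -24.78 dB, so L₂ = 75.7 + (-24.78) = 50.9 dB SPL.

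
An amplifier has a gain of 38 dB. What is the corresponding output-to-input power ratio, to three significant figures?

Power ratio = 10^(dB/10).
10^(38/10) = 10^(3.800) = 6310.

6310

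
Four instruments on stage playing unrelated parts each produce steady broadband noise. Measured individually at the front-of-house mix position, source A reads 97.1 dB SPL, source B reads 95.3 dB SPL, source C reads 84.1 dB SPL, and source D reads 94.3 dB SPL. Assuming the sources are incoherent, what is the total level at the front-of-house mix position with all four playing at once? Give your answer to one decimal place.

100.6 dB SPL

Add the sources as powers (linear), then convert back to dB:
L_total = 10·log₁₀(10^(97.1/10) + 10^(95.3/10) + 10^(84.1/10) + 10^(94.3/10)) = 10·log₁₀(11466000000) = 100.6 dB SPL.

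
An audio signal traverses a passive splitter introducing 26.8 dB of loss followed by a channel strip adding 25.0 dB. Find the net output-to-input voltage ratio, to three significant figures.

Net gain = (−26.8) + 25.0 = -1.8 dB.
Voltage ratio = 10^(-1.8/20) = 0.813.

0.813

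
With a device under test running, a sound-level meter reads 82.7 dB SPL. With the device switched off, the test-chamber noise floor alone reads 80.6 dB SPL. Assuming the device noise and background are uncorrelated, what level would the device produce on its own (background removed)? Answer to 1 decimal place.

78.5 dB SPL

Background correction is a power subtraction:
L_src = 10·log₁₀(10^(82.7/10) − 10^(80.6/10)) = 10·log₁₀(71390000) = 78.5 dB SPL.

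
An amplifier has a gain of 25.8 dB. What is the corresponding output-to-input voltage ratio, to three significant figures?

19.5

Voltage ratio = 10^(dB/20).
10^(25.8/20) = 10^(1.290) = 19.5.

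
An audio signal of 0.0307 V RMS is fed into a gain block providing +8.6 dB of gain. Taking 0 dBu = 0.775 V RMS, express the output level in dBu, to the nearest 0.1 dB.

-19.4 dBu

Input level: 20·log₁₀(0.0307/0.775) = -28.04 dBu.
Output: -28.04 + 8.6 = -19.4 dBu.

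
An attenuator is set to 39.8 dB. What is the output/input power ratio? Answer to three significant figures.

Power ratio = 10^(dB/10).
10^(-39.8/10) = 10^(-3.980) = 0.000105.

0.000105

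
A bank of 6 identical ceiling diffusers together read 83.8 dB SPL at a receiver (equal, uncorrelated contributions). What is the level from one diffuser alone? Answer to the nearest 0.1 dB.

76.0 dB SPL

6 equal incoherent sources add 10·log₁₀(6) = 7.78 dB over one source.
L_one = 83.8 − 7.78 = 76.0 dB SPL.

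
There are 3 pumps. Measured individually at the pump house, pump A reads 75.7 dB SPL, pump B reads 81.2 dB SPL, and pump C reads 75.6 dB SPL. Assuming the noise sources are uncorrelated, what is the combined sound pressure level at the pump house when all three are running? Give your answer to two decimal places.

Add the sources as powers (linear), then convert back to dB:
L_total = 10·log₁₀(10^(75.7/10) + 10^(81.2/10) + 10^(75.6/10)) = 10·log₁₀(205300000) = 83.12 dB SPL.

83.12 dB SPL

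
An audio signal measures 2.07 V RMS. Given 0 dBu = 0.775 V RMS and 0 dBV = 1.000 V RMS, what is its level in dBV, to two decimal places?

+6.32 dBV

dBV = 20·log₁₀(V / 1.000 V).
20·log₁₀(2.07/1.000) = +6.32 dBV.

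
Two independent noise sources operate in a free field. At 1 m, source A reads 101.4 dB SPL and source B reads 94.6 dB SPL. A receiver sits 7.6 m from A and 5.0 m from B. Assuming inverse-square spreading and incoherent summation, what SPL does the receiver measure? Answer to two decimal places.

At the listener: L_A = 101.4 − 20·log₁₀(7.6) = 83.784 dB; L_B = 94.6 − 20·log₁₀(5.0) = 80.621 dB.
Combined: 10·log₁₀(10^(83.784/10)+10^(80.621/10)) = 85.49 dB SPL.

85.49 dB SPL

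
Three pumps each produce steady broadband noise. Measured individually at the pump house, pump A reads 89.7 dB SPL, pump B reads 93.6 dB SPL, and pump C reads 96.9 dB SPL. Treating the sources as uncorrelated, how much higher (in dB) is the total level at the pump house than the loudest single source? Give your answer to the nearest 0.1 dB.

2.2 dB

Incoherent sources sum as intensities:
L_total = 10·log₁₀(10^(89.7/10) + 10^(93.6/10) + 10^(96.9/10)) = 99.10 dB SPL.
Excess over the loudest (96.9 dB): 99.10 − 96.9 = 2.2 dB.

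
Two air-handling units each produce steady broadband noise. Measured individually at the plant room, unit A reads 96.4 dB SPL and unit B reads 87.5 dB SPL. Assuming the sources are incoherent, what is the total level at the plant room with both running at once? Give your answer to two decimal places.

Uncorrelated sources add in intensity (power), not in dB.
L_total = 10·log₁₀(10^(96.4/10) + 10^(87.5/10)) = 10·log₁₀(4927000000) = 96.93 dB SPL.

96.93 dB SPL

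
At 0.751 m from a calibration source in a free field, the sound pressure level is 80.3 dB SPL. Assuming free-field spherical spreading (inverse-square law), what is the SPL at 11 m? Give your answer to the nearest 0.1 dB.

Free-field point source: level drops by 20·log₁₀ of the distance ratio.
ΔL = −20·log₁₀(11/0.751) = -23.32 dB, so L₂ = 80.3 + (-23.32) = 57.0 dB SPL.

57.0 dB SPL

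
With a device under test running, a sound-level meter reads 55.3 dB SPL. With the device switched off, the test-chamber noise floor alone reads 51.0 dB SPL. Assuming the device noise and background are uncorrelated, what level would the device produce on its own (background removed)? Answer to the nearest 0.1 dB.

53.3 dB SPL

Remove the background by subtracting linear intensities:
L_src = 10·log₁₀(10^(55.3/10) − 10^(51.0/10)) = 10·log₁₀(213000) = 53.3 dB SPL.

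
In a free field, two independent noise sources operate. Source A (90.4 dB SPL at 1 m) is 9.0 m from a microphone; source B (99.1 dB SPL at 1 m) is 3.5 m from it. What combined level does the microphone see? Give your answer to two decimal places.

88.31 dB SPL

At the listener: L_A = 90.4 − 20·log₁₀(9.0) = 71.315 dB; L_B = 99.1 − 20·log₁₀(3.5) = 88.219 dB.
Combined: 10·log₁₀(10^(71.315/10)+10^(88.219/10)) = 88.31 dB SPL.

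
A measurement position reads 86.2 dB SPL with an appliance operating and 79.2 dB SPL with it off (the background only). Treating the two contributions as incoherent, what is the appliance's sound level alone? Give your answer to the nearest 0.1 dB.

85.2 dB SPL

Subtract intensities: L_src = 10·log₁₀(10^(L_total/10) − 10^(L_bg/10)).
L_src = 10·log₁₀(10^(86.2/10) − 10^(79.2/10)) = 10·log₁₀(333700000) = 85.2 dB SPL.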